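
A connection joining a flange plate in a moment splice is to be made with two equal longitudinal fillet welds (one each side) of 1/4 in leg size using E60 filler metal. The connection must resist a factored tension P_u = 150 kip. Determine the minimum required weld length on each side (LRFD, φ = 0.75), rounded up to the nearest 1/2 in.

L = 16 in on each side

E60XX → F_EXX = 60 ksi.
Throat t_e = 0.707 × 0.25 = 0.1767 in.
φr_n = 0.75 × 0.6 × 60 × 0.1767 = 4.772 kip/in.
L_req = P_u / φr_n = 150 / 4.772 = 31.43 in total.
Per side: 31.43 / 2 = 15.72 in.
Round up → use L = 16 in on each side.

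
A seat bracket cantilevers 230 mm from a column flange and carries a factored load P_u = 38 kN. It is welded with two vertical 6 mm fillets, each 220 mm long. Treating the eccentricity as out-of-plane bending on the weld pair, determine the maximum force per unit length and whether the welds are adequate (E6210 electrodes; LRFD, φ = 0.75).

E62XX → F_EXX = 620 MPa.
L_w = 2 × 220 = 440 mm; section modulus (unit throat) S = 2 × L²/6 = 16130 mm².
Direct shear f_v = P/L_w = 38×10³/440 = 86.36 N/mm.
Moment M = P × e = 38×10³ × 230 = 8740000 N·mm; bending f_b = M/S = 541.7 N/mm.
f_max = √(f_v² + f_b²) = √(86.36² + 541.7²) = 548.6 N/mm.
φr_n = 0.75 × 0.6 × 620 × (0.707 × 6) = 1184 N/mm → adequate.

f_max ≈ 549 N/mm; adequate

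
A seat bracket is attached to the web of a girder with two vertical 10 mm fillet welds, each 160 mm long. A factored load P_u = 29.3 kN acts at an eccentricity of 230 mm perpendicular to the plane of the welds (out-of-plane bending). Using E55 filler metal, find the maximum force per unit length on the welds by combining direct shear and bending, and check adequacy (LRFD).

f_max ≈ 795 N/mm; adequate

E55XX → F_EXX = 550 MPa.
L_w = 2 × 160 = 320 mm; section modulus (unit throat) S = 2 × L²/6 = 8533 mm².
Direct shear f_v = P/L_w = 29.3×10³/320 = 91.56 N/mm.
Moment M = P × e = 29.3×10³ × 230 = 6739000 N·mm; bending f_b = M/S = 789.7 N/mm.
f_max = √(f_v² + f_b²) = √(91.56² + 789.7²) = 795 N/mm.
φr_n = 0.75 × 0.6 × 550 × (0.707 × 10) = 1750 N/mm → adequate.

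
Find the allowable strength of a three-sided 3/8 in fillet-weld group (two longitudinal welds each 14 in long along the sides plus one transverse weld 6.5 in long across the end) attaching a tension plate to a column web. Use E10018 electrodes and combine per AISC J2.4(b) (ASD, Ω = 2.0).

R_n/Ω ≈ 274 kips

E100XX → F_EXX = 100 ksi.
t_e = 0.707 × 0.375 = 0.2651 in.
R_nwl = 0.6 × 100 × 0.2651 × 28 = 445.4 kips (longitudinal, 2 welds).
R_nwt = 0.6 × 100 × 0.2651 × 6.5 = 103.4 kips (transverse, base value).
(i) R_nwl + R_nwt = 548.8 kips; (ii) 0.85 R_nwl + 1.5 R_nwt = 533.7 kips.
R_n = max = 548.8 kips [governs: (i)]; R_n/Ω = 274.4 kips.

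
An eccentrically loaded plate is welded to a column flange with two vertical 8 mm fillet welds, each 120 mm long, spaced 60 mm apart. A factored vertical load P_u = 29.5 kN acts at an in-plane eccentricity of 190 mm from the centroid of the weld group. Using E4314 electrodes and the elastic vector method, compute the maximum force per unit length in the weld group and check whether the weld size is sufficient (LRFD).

E43XX → F_EXX = 430 MPa.
Total weld length L_w = 240 mm. Treat welds as unit-width lines.
Polar moment about centroid: J = 2[d³/12 + d(b/2)²] = 2[120³/12 + 120×30²] = 504000 mm³.
Direct shear f_v = P/L_w = 29.5×10³ / 240 = 122.9 N/mm (vertical).
Torsion M = P·e = 29.5×10³ × 190 = 5605000 N·mm.
Critical point at (x, y) = (30, 60) from centroid. f_tx = M·y/J = 667.3 N/mm; f_ty = M·x/J = 333.6 N/mm.
Resultant f_max = √[f_tx² + (f_v + f_ty)²] = √[667.3² + (122.9 + 333.6)²] = 808.5 N/mm.
Capacity per unit length: φr_n = 0.75 × 0.6 × 430 × (0.707 × 8) = 1094 N/mm.
808.5 ≤ 1094 → adequate.

f_max ≈ 809 N/mm; adequate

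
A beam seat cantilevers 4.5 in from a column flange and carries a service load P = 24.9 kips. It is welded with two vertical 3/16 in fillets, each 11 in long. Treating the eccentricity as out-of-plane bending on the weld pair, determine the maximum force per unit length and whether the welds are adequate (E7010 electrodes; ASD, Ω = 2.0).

E70XX → F_EXX = 70 ksi.
L_w = 2 × 11 = 22 in; section modulus (unit throat) S = 2 × L²/6 = 40.33 in².
Direct shear f_v = P/L_w = 24.9/22 = 1.132 kip/in.
Moment M = P × e = 24.9 × 4.5 = 112.05 kip·in; bending f_b = M/S = 2.778 kip/in.
f_max = √(f_v² + f_b²) = √(1.132² + 2.778²) = 3 kip/in.
r_n/Ω = (1/2.0) × 0.6 × 70 × (0.707 × 0.1875) = 2.784 kip/in → NOT adequate.

f_max ≈ 3 kip/in; NOT adequate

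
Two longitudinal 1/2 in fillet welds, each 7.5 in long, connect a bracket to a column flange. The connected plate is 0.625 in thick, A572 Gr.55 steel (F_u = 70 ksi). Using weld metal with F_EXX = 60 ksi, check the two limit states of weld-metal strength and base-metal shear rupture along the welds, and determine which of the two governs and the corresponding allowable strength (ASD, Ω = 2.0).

t_e = 0.707 × 0.5 = 0.3535 in; L = 15 in.
Weld metal: R_n/Ω = (1/2.0) × 0.6 × 60 × 0.3535 × 15 = 95.44 kips.
Base metal (shear rupture): R_n/Ω = (1/2.0) × 0.6 × 70 × 0.625 × 15 = 196.9 kips.
Governing: weld metal.

R_n/Ω ≈ 95.4 kips (weld metal governs)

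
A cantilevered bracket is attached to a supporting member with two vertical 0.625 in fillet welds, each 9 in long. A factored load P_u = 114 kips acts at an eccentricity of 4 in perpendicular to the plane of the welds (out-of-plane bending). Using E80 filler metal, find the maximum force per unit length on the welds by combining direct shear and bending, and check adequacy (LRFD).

f_max ≈ 18 kip/in; NOT adequate

E80XX → F_EXX = 80 ksi.
L_w = 2 × 9 = 18 in; section modulus (unit throat) S = 2 × L²/6 = 27 in².
Direct shear f_v = P/L_w = 114/18 = 6.333 kip/in.
Moment M = P × e = 114 × 4 = 456 kip·in; bending f_b = M/S = 16.89 kip/in.
f_max = √(f_v² + f_b²) = √(6.333² + 16.89²) = 18.04 kip/in.
φr_n = 0.75 × 0.6 × 80 × (0.707 × 0.625) = 15.91 kip/in → NOT adequate.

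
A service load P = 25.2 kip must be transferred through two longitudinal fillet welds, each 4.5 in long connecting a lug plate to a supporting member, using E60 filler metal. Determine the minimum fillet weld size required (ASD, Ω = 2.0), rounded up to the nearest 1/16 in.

E60XX → F_EXX = 60 ksi.
Total weld length L = 9 in.
Required throat t_e = P × Ω / (0.6 F_EXX × L) = 25.2 × 2.0 / (0.6 × 60 × 9) = 0.1556 in.
Required leg w = t_e / 0.707 = 0.22 in → use 1/4 in.

w = 1/4 in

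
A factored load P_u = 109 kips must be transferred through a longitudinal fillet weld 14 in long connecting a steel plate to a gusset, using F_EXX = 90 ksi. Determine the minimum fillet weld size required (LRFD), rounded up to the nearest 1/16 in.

w = 5/16 in

Total weld length L = 14 in.
Required throat t_e = P_u / (φ × 0.6 F_EXX × L) = 109 / (0.75 × 0.6 × 90 × 14) = 0.1922 in.
Required leg w = t_e / 0.707 = 0.2719 in → use 5/16 in.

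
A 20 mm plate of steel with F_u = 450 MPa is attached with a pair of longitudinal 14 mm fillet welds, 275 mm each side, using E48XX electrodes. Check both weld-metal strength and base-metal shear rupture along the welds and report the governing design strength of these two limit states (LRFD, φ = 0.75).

φR_n ≈ 1180 kN (weld metal governs)

E48XX → F_EXX = 480 MPa.
t_e = 0.707 × 14 = 9.898 mm; L = 550 mm.
Weld metal: φR_n = 0.75 × 0.6 × 480 × 9.898 × 550 × 10⁻³ = 1176 kN.
Base metal (shear rupture): φR_n = 0.75 × 0.6 × 450 × 20 × 550 × 10⁻³ = 2228 kN.
Governing: weld metal.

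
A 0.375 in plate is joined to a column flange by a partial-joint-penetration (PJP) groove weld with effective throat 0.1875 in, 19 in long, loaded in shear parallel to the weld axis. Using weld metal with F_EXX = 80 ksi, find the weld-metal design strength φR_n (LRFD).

Effective throat (given) t_e = 0.1875 in.
A_we = 0.1875 × 19 = 3.562 in².
F_nw = 0.6 F_EXX = 48 ksi.
φR_n = 0.75 × 48 × 3.562 = 128.2 kip.

φR_n ≈ 128 kip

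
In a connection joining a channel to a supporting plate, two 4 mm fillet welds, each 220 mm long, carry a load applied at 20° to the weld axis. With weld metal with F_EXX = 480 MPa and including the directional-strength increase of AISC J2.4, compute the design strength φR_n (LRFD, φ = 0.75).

φR_n ≈ 296 kN

t_e = 0.707 × 4 = 2.828 mm; A_we = 2.828 × 440 = 1244 mm².
Directional factor: 1.0 + 0.5 sin^1.5(20°) = 1.1.
F_nw = 0.6 × 480 × 1.1 = 316.8 MPa.
φR_n = 0.75 × 316.8 × 1244 × 10⁻³ = 295.7 kN.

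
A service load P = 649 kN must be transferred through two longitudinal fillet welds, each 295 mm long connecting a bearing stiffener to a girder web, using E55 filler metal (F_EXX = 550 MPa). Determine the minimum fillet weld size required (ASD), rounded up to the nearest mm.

Total weld length L = 590 mm.
Required throat t_e = P × Ω / (0.6 F_EXX × L) = 649 × 2.0 / (0.6 × 550 × 590 × 10⁻³) = 6.667 mm.
Required leg w = t_e / 0.707 = 9.43 mm → use 10 mm.

w = 10 mm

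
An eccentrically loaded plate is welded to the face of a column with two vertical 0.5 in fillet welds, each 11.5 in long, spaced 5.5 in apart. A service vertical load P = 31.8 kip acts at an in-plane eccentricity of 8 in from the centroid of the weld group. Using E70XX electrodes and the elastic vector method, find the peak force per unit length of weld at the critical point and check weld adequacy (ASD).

E70XX → F_EXX = 70 ksi.
Total weld length L_w = 23 in. Treat welds as unit-width lines.
Polar moment about centroid: J = 2[d³/12 + d(b/2)²] = 2[11.5³/12 + 11.5×2.75²] = 427.4 in³.
Direct shear f_v = P/L_w = 31.8 / 23 = 1.383 kip/in (vertical).
Torsion M = P·e = 31.8 × 8 = 254.4 kip·in.
Critical point at (x, y) = (2.75, 5.75) from centroid. f_tx = M·y/J = 3.422 kip/in; f_ty = M·x/J = 1.637 kip/in.
Resultant f_max = √[f_tx² + (f_v + f_ty)²] = √[3.422² + (1.383 + 1.637)²] = 4.564 kip/in.
Capacity per unit length: r_n/Ω = (1/2.0) × 0.6 × 70 × (0.707 × 0.5) = 7.423 kip/in.
4.564 ≤ 7.423 → adequate.

f_max ≈ 4.56 kip/in; adequate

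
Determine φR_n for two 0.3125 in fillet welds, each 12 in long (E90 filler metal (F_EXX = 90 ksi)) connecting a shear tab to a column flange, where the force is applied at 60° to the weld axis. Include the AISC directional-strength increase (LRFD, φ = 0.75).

φR_n ≈ 301 kips

t_e = 0.707 × 0.3125 = 0.2209 in; A_we = 0.2209 × 24 = 5.302 in².
Directional factor: 1.0 + 0.5 sin^1.5(60°) = 1.403.
F_nw = 0.6 × 90 × 1.403 = 75.76 ksi.
φR_n = 0.75 × 75.76 × 5.302 = 301.3 kips.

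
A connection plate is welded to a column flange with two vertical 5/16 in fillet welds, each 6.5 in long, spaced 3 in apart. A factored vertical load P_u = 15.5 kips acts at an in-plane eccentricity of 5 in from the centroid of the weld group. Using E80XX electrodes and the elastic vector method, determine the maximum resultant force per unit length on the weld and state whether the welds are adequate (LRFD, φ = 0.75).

E80XX → F_EXX = 80 ksi.
Total weld length L_w = 13 in. Treat welds as unit-width lines.
Polar moment about centroid: J = 2[d³/12 + d(b/2)²] = 2[6.5³/12 + 6.5×1.5²] = 75.02 in³.
Direct shear f_v = P/L_w = 15.5 / 13 = 1.192 kip/in (vertical).
Torsion M = P·e = 15.5 × 5 = 77.5 kip·in.
Critical point at (x, y) = (1.5, 3.25) from centroid. f_tx = M·y/J = 3.357 kip/in; f_ty = M·x/J = 1.55 kip/in.
Resultant f_max = √[f_tx² + (f_v + f_ty)²] = √[3.357² + (1.192 + 1.55)²] = 4.335 kip/in.
Capacity per unit length: φr_n = 0.75 × 0.6 × 80 × (0.707 × 0.3125) = 7.954 kip/in.
4.335 ≤ 7.954 → adequate.

f_max ≈ 4.33 kip/in; adequate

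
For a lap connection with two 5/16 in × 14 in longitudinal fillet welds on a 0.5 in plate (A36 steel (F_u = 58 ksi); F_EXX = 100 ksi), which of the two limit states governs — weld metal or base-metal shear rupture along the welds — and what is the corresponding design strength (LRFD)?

φR_n ≈ 278 kip (weld metal governs)

t_e = 0.707 × 0.3125 = 0.2209 in; L = 28 in.
Weld metal: φR_n = 0.75 × 0.6 × 100 × 0.2209 × 28 = 278.4 kip.
Base metal (shear rupture): φR_n = 0.75 × 0.6 × 58 × 0.5 × 28 = 365.4 kip.
Governing: weld metal.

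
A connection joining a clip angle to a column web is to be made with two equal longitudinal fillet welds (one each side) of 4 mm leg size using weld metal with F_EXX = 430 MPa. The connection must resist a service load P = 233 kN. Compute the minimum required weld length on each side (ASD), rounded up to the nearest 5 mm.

L = 320 mm on each side

Throat t_e = 0.707 × 4 = 2.828 mm.
r_n/Ω = (0.6 × 430 × 2.828) / 2.0 = 364.8 N/mm = 0.3648 kN/mm.
L_req = P / (r_n/Ω) = 233 / 0.3648 = 638.7 mm total.
Per side: 638.7 / 2 = 319.3 mm.
Round up → use L = 320 mm on each side.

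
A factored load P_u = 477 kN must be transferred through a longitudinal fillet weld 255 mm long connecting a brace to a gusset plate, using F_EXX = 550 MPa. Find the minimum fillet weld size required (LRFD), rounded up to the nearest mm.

w = 11 mm

Total weld length L = 255 mm.
Required throat t_e = P_u / (φ × 0.6 F_EXX × L) = 477 / (0.75 × 0.6 × 550 × 255 × 10⁻³) = 7.558 mm.
Required leg w = t_e / 0.707 = 10.69 mm → use 11 mm.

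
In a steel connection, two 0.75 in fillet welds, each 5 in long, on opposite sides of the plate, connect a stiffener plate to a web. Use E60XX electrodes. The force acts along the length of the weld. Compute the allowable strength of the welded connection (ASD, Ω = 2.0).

E60XX → F_EXX = 60 ksi.
Effective throat t_e = 0.707 × 0.75 = 0.5302 in.
Total length L = 10 in; A_we = 0.5302 × 10 = 5.303 in².
F_nw = 0.6 F_EXX = 0.6 × 60 = 36 ksi.
R_n = 36 × 5.303 = 190.9 kips; R_n/Ω = 190.9/2.0 = 95.45 kips.

R_n/Ω ≈ 95.4 kips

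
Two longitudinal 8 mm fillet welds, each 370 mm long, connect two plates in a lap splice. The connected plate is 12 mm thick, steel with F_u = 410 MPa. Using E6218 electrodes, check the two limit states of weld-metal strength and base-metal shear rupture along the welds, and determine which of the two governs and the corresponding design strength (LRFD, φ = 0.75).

φR_n ≈ 1170 kN (weld metal governs)

E62XX → F_EXX = 620 MPa.
t_e = 0.707 × 8 = 5.656 mm; L = 740 mm.
Weld metal: φR_n = 0.75 × 0.6 × 620 × 5.656 × 740 × 10⁻³ = 1168 kN.
Base metal (shear rupture): φR_n = 0.75 × 0.6 × 410 × 12 × 740 × 10⁻³ = 1638 kN.
Governing: weld metal.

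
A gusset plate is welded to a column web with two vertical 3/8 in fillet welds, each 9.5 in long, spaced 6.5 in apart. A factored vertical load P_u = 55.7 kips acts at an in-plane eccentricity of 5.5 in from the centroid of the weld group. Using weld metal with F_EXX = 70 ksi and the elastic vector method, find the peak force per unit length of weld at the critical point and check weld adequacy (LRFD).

Total weld length L_w = 19 in. Treat welds as unit-width lines.
Polar moment about centroid: J = 2[d³/12 + d(b/2)²] = 2[9.5³/12 + 9.5×3.25²] = 343.6 in³.
Direct shear f_v = P/L_w = 55.7 / 19 = 2.932 kip/in (vertical).
Torsion M = P·e = 55.7 × 5.5 = 306.35 kip·in.
Critical point at (x, y) = (3.25, 4.75) from centroid. f_tx = M·y/J = 4.235 kip/in; f_ty = M·x/J = 2.898 kip/in.
Resultant f_max = √[f_tx² + (f_v + f_ty)²] = √[4.235² + (2.932 + 2.898)²] = 7.205 kip/in.
Capacity per unit length: φr_n = 0.75 × 0.6 × 70 × (0.707 × 0.375) = 8.351 kip/in.
7.205 ≤ 8.351 → adequate.

f_max ≈ 7.21 kip/in; adequate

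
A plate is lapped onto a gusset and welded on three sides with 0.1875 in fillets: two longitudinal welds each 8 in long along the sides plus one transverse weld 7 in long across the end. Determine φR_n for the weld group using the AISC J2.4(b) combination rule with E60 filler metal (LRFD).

E60XX → F_EXX = 60 ksi.
t_e = 0.707 × 0.1875 = 0.1326 in.
R_nwl = 0.6 × 60 × 0.1326 × 16 = 76.36 kip (longitudinal, 2 welds).
R_nwt = 0.6 × 60 × 0.1326 × 7 = 33.41 kip (transverse, base value).
(i) R_nwl + R_nwt = 109.8 kip; (ii) 0.85 R_nwl + 1.5 R_nwt = 115 kip.
R_n = max = 115 kip [governs: (ii)]; φR_n = 86.26 kip.

φR_n ≈ 86.3 kip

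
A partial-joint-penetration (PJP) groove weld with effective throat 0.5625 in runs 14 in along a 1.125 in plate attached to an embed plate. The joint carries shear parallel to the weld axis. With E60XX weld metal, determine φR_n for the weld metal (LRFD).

φR_n ≈ 213 kips

E60XX → F_EXX = 60 ksi.
Effective throat (given) t_e = 0.5625 in.
A_we = 0.5625 × 14 = 7.875 in².
F_nw = 0.6 F_EXX = 36 ksi.
φR_n = 0.75 × 36 × 7.875 = 212.6 kips.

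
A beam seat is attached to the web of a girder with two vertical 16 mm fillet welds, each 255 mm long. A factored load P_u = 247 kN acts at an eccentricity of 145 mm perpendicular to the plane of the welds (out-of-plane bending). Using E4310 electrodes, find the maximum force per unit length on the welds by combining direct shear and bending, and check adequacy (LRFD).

f_max ≈ 1720 N/mm; adequate

E43XX → F_EXX = 430 MPa.
L_w = 2 × 255 = 510 mm; section modulus (unit throat) S = 2 × L²/6 = 21680 mm².
Direct shear f_v = P/L_w = 247×10³/510 = 484.3 N/mm.
Moment M = P × e = 247×10³ × 145 = 35815000 N·mm; bending f_b = M/S = 1652 N/mm.
f_max = √(f_v² + f_b²) = √(484.3² + 1652²) = 1722 N/mm.
φr_n = 0.75 × 0.6 × 430 × (0.707 × 16) = 2189 N/mm → adequate.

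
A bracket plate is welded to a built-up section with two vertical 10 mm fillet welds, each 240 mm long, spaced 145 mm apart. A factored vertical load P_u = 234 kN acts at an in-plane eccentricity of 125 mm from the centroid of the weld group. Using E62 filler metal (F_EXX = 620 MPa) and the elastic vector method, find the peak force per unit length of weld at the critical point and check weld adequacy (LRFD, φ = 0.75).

Total weld length L_w = 480 mm. Treat welds as unit-width lines.
Polar moment about centroid: J = 2[d³/12 + d(b/2)²] = 2[240³/12 + 240×72.5²] = 4827000 mm³.
Direct shear f_v = P/L_w = 234×10³ / 480 = 487.5 N/mm (vertical).
Torsion M = P·e = 234×10³ × 125 = 29250000 N·mm.
Critical point at (x, y) = (72.5, 120) from centroid. f_tx = M·y/J = 727.2 N/mm; f_ty = M·x/J = 439.3 N/mm.
Resultant f_max = √[f_tx² + (f_v + f_ty)²] = √[727.2² + (487.5 + 439.3)²] = 1178 N/mm.
Capacity per unit length: φr_n = 0.75 × 0.6 × 620 × (0.707 × 10) = 1973 N/mm.
1178 ≤ 1973 → adequate.

f_max ≈ 1180 N/mm; adequate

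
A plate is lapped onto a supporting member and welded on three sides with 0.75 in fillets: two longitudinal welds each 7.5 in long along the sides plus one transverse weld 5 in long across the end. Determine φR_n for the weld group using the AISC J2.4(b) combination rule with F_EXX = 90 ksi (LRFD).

t_e = 0.707 × 0.75 = 0.5302 in.
R_nwl = 0.6 × 90 × 0.5302 × 15 = 429.5 kip (longitudinal, 2 welds).
R_nwt = 0.6 × 90 × 0.5302 × 5 = 143.2 kip (transverse, base value).
(i) R_nwl + R_nwt = 572.7 kip; (ii) 0.85 R_nwl + 1.5 R_nwt = 579.8 kip.
R_n = max = 579.8 kip [governs: (ii)]; φR_n = 434.9 kip.

φR_n ≈ 435 kip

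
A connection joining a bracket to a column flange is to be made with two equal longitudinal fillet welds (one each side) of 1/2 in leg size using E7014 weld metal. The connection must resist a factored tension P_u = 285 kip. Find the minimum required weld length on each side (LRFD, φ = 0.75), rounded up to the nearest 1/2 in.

L = 13 in on each side

E70XX → F_EXX = 70 ksi.
Throat t_e = 0.707 × 0.5 = 0.3535 in.
φr_n = 0.75 × 0.6 × 70 × 0.3535 = 11.14 kip/in.
L_req = P_u / φr_n = 285 / 11.14 = 25.59 in total.
Per side: 25.59 / 2 = 12.8 in.
Round up → use L = 13 in on each side.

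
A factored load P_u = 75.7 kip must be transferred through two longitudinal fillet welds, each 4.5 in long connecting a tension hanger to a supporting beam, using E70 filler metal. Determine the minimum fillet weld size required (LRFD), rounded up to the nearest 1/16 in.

E70XX → F_EXX = 70 ksi.
Total weld length L = 9 in.
Required throat t_e = P_u / (φ × 0.6 F_EXX × L) = 75.7 / (0.75 × 0.6 × 70 × 9) = 0.267 in.
Required leg w = t_e / 0.707 = 0.3777 in → use 7/16 in.

w = 7/16 in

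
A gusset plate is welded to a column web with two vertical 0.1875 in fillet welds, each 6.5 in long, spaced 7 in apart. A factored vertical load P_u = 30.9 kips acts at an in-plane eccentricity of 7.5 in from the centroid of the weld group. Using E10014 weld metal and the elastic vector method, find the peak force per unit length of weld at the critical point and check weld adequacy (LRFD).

E100XX → F_EXX = 100 ksi.
Total weld length L_w = 13 in. Treat welds as unit-width lines.
Polar moment about centroid: J = 2[d³/12 + d(b/2)²] = 2[6.5³/12 + 6.5×3.5²] = 205 in³.
Direct shear f_v = P/L_w = 30.9 / 13 = 2.377 kip/in (vertical).
Torsion M = P·e = 30.9 × 7.5 = 231.75 kip·in.
Critical point at (x, y) = (3.5, 3.25) from centroid. f_tx = M·y/J = 3.674 kip/in; f_ty = M·x/J = 3.956 kip/in.
Resultant f_max = √[f_tx² + (f_v + f_ty)²] = √[3.674² + (2.377 + 3.956)²] = 7.322 kip/in.
Capacity per unit length: φr_n = 0.75 × 0.6 × 100 × (0.707 × 0.1875) = 5.965 kip/in.
7.322 > 5.965 → NOT adequate.

f_max ≈ 7.32 kip/in; NOT adequate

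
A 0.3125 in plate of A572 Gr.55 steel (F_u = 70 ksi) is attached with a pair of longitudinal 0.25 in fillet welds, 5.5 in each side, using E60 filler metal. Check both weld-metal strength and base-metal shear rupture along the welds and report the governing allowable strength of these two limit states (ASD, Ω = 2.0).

R_n/Ω ≈ 35 kips (weld metal governs)

E60XX → F_EXX = 60 ksi.
t_e = 0.707 × 0.25 = 0.1767 in; L = 11 in.
Weld metal: R_n/Ω = (1/2.0) × 0.6 × 60 × 0.1767 × 11 = 35 kips.
Base metal (shear rupture): R_n/Ω = (1/2.0) × 0.6 × 70 × 0.3125 × 11 = 72.19 kips.
Governing: weld metal.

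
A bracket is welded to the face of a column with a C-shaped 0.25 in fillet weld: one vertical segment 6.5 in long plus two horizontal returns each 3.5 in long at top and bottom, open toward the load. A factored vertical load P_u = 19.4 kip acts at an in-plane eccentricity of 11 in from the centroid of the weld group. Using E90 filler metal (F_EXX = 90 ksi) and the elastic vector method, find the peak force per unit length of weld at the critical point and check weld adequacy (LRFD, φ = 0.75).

f_max ≈ 8.73 kip/in; NOT adequate

Total weld length L_w = 13.5 in. Treat welds as unit-width lines.
Centroid: x̄ = 2×3.5×1.75 / 13.5 = 0.9074 in from the vertical weld.
Polar moment about centroid: J = I_x + I_y = [6.5³/12 + 2×3.5×3.25²] + [6.5×0.9074² + 2(3.5³/12 + 3.5×0.8426²)] = 114.3 in³.
Direct shear f_v = P/L_w = 19.4 / 13.5 = 1.437 kip/in (vertical).
Torsion M = P·e = 19.4 × 11 = 213.4 kip·in.
Critical point at (x, y) = (2.593, 3.25) from centroid. f_tx = M·y/J = 6.068 kip/in; f_ty = M·x/J = 4.841 kip/in.
Resultant f_max = √[f_tx² + (f_v + f_ty)²] = √[6.068² + (1.437 + 4.841)²] = 8.731 kip/in.
Capacity per unit length: φr_n = 0.75 × 0.6 × 90 × (0.707 × 0.25) = 7.158 kip/in.
8.731 > 7.158 → NOT adequate.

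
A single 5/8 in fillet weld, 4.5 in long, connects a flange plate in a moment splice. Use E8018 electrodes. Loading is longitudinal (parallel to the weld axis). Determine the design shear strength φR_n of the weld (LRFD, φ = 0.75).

E80XX → F_EXX = 80 ksi.
Effective throat t_e = 0.707 × 0.625 = 0.4419 in.
Total length L = 4.5 in; A_we = 0.4419 × 4.5 = 1.988 in².
F_nw = 0.6 F_EXX = 0.6 × 80 = 48 ksi.
φR_n = 0.75 × 48 × 1.988 = 71.58 kips.

φR_n ≈ 71.6 kips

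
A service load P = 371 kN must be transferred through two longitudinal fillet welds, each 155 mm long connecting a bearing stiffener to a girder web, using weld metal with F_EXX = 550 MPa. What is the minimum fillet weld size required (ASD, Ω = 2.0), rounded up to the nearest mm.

Total weld length L = 310 mm.
Required throat t_e = P × Ω / (0.6 F_EXX × L) = 371 × 2.0 / (0.6 × 550 × 310 × 10⁻³) = 7.253 mm.
Required leg w = t_e / 0.707 = 10.26 mm → use 11 mm.

w = 11 mm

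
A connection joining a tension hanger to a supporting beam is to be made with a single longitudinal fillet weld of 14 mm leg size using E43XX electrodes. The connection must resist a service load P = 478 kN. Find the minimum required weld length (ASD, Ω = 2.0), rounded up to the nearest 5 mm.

E43XX → F_EXX = 430 MPa.
Throat t_e = 0.707 × 14 = 9.898 mm.
r_n/Ω = (0.6 × 430 × 9.898) / 2.0 = 1277 N/mm = 1.277 kN/mm.
L_req = P / (r_n/Ω) = 478 / 1.277 = 374.4 mm total.
Round up → use L = 375 mm.

L = 375 mm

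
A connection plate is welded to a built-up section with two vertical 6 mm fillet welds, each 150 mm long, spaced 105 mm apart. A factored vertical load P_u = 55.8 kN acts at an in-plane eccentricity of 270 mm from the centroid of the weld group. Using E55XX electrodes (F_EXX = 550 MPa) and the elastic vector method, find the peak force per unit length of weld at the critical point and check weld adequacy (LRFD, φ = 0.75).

f_max ≈ 1110 N/mm; NOT adequate

Total weld length L_w = 300 mm. Treat welds as unit-width lines.
Polar moment about centroid: J = 2[d³/12 + d(b/2)²] = 2[150³/12 + 150×52.5²] = 1389000 mm³.
Direct shear f_v = P/L_w = 55.8×10³ / 300 = 186 N/mm (vertical).
Torsion M = P·e = 55.8×10³ × 270 = 15066000 N·mm.
Critical point at (x, y) = (52.5, 75) from centroid. f_tx = M·y/J = 813.3 N/mm; f_ty = M·x/J = 569.3 N/mm.
Resultant f_max = √[f_tx² + (f_v + f_ty)²] = √[813.3² + (186 + 569.3)²] = 1110 N/mm.
Capacity per unit length: φr_n = 0.75 × 0.6 × 550 × (0.707 × 6) = 1050 N/mm.
1110 > 1050 → NOT adequate.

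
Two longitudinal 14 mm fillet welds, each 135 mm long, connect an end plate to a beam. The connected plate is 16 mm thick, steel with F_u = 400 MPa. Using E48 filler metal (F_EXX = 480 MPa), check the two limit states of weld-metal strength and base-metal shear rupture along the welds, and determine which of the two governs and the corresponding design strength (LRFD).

t_e = 0.707 × 14 = 9.898 mm; L = 270 mm.
Weld metal: φR_n = 0.75 × 0.6 × 480 × 9.898 × 270 × 10⁻³ = 577.3 kN.
Base metal (shear rupture): φR_n = 0.75 × 0.6 × 400 × 16 × 270 × 10⁻³ = 777.6 kN.
Governing: weld metal.

φR_n ≈ 577 kN (weld metal governs)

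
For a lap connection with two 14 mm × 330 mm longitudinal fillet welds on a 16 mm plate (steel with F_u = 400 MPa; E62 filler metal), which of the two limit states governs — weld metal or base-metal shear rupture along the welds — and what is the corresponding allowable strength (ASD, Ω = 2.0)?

R_n/Ω ≈ 1220 kN (weld metal governs)

E62XX → F_EXX = 620 MPa.
t_e = 0.707 × 14 = 9.898 mm; L = 660 mm.
Weld metal: R_n/Ω = (1/2.0) × 0.6 × 620 × 9.898 × 660 × 10⁻³ = 1215 kN.
Base metal (shear rupture): R_n/Ω = (1/2.0) × 0.6 × 400 × 16 × 660 × 10⁻³ = 1267 kN.
Governing: weld metal.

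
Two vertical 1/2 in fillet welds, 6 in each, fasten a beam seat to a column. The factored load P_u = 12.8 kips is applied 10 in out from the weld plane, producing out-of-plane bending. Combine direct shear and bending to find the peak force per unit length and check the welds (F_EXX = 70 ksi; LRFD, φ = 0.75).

L_w = 2 × 6 = 12 in; section modulus (unit throat) S = 2 × L²/6 = 12 in².
Direct shear f_v = P/L_w = 12.8/12 = 1.067 kip/in.
Moment M = P × e = 12.8 × 10 = 128 kip·in; bending f_b = M/S = 10.67 kip/in.
f_max = √(f_v² + f_b²) = √(1.067² + 10.67²) = 10.72 kip/in.
φr_n = 0.75 × 0.6 × 70 × (0.707 × 0.5) = 11.14 kip/in → adequate.

f_max ≈ 10.7 kip/in; adequate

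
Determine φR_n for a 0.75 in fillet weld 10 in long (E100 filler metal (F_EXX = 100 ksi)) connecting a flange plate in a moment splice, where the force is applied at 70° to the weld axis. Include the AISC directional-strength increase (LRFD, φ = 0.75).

φR_n ≈ 347 kips

t_e = 0.707 × 0.75 = 0.5302 in; A_we = 0.5302 × 10 = 5.303 in².
Directional factor: 1.0 + 0.5 sin^1.5(70°) = 1.455.
F_nw = 0.6 × 100 × 1.455 = 87.33 ksi.
φR_n = 0.75 × 87.33 × 5.303 = 347.3 kips.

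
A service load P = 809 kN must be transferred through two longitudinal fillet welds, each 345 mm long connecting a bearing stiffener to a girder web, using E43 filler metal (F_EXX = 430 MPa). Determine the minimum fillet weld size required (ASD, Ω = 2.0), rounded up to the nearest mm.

Total weld length L = 690 mm.
Required throat t_e = P × Ω / (0.6 F_EXX × L) = 809 × 2.0 / (0.6 × 430 × 690 × 10⁻³) = 9.089 mm.
Required leg w = t_e / 0.707 = 12.86 mm → use 13 mm.

w = 13 mm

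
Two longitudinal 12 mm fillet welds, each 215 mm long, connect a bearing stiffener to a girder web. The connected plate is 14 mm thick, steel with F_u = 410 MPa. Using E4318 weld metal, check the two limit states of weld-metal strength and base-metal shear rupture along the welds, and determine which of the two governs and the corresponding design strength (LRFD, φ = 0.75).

φR_n ≈ 706 kN (weld metal governs)

E43XX → F_EXX = 430 MPa.
t_e = 0.707 × 12 = 8.484 mm; L = 430 mm.
Weld metal: φR_n = 0.75 × 0.6 × 430 × 8.484 × 430 × 10⁻³ = 705.9 kN.
Base metal (shear rupture): φR_n = 0.75 × 0.6 × 410 × 14 × 430 × 10⁻³ = 1111 kN.
Governing: weld metal.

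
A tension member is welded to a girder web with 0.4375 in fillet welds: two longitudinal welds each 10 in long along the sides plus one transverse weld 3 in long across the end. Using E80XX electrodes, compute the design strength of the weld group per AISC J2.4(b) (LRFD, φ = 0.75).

φR_n ≈ 256 kips

E80XX → F_EXX = 80 ksi.
t_e = 0.707 × 0.4375 = 0.3093 in.
R_nwl = 0.6 × 80 × 0.3093 × 20 = 296.9 kips (longitudinal, 2 welds).
R_nwt = 0.6 × 80 × 0.3093 × 3 = 44.54 kips (transverse, base value).
(i) R_nwl + R_nwt = 341.5 kips; (ii) 0.85 R_nwl + 1.5 R_nwt = 319.2 kips.
R_n = max = 341.5 kips [governs: (i)]; φR_n = 256.1 kips.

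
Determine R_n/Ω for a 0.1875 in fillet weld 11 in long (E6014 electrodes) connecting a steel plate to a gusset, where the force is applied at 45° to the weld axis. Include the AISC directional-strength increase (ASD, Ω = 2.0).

E60XX → F_EXX = 60 ksi.
t_e = 0.707 × 0.1875 = 0.1326 in; A_we = 0.1326 × 11 = 1.458 in².
Directional factor: 1.0 + 0.5 sin^1.5(45°) = 1.297.
F_nw = 0.6 × 60 × 1.297 = 46.7 ksi.
R_n/Ω = (46.7 × 1.458) / 2.0 = 34.05 kips.

R_n/Ω ≈ 34.1 kips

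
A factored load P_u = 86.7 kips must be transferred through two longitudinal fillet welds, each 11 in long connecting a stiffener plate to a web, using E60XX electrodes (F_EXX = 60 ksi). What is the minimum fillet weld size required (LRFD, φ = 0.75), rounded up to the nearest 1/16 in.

w = 1/4 in

Total weld length L = 22 in.
Required throat t_e = P_u / (φ × 0.6 F_EXX × L) = 86.7 / (0.75 × 0.6 × 60 × 22) = 0.146 in.
Required leg w = t_e / 0.707 = 0.2064 in → use 1/4 in.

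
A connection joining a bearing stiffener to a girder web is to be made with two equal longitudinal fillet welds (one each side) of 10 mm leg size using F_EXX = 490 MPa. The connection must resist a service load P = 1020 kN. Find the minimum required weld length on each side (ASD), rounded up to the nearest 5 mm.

Throat t_e = 0.707 × 10 = 7.07 mm.
r_n/Ω = (0.6 × 490 × 7.07) / 2.0 = 1039 N/mm = 1.039 kN/mm.
L_req = P / (r_n/Ω) = 1020 / 1.039 = 981.4 mm total.
Per side: 981.4 / 2 = 490.7 mm.
Round up → use L = 495 mm on each side.

L = 495 mm on each side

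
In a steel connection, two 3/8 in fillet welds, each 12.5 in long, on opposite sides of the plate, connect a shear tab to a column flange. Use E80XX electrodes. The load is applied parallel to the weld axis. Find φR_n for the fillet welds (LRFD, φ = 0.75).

E80XX → F_EXX = 80 ksi.
Effective throat t_e = 0.707 × 0.375 = 0.2651 in.
Total length L = 25 in; A_we = 0.2651 × 25 = 6.628 in².
F_nw = 0.6 F_EXX = 0.6 × 80 = 48 ksi.
φR_n = 0.75 × 48 × 6.628 = 238.6 kips.

φR_n ≈ 239 kips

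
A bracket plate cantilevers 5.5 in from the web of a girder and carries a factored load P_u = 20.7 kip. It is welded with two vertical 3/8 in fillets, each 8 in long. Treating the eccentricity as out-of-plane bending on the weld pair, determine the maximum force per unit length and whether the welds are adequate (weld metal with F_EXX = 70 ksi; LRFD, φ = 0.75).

f_max ≈ 5.49 kip/in; adequate

L_w = 2 × 8 = 16 in; section modulus (unit throat) S = 2 × L²/6 = 21.33 in².
Direct shear f_v = P/L_w = 20.7/16 = 1.294 kip/in.
Moment M = P × e = 20.7 × 5.5 = 113.85 kip·in; bending f_b = M/S = 5.337 kip/in.
f_max = √(f_v² + f_b²) = √(1.294² + 5.337²) = 5.491 kip/in.
φr_n = 0.75 × 0.6 × 70 × (0.707 × 0.375) = 8.351 kip/in → adequate.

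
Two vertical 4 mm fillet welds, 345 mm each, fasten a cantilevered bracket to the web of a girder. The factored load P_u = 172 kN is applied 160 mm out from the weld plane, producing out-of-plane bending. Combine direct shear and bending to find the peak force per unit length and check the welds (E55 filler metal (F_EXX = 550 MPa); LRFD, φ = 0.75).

L_w = 2 × 345 = 690 mm; section modulus (unit throat) S = 2 × L²/6 = 39680 mm².
Direct shear f_v = P/L_w = 172×10³/690 = 249.3 N/mm.
Moment M = P × e = 172×10³ × 160 = 27520000 N·mm; bending f_b = M/S = 693.6 N/mm.
f_max = √(f_v² + f_b²) = √(249.3² + 693.6²) = 737.1 N/mm.
φr_n = 0.75 × 0.6 × 550 × (0.707 × 4) = 699.9 N/mm → NOT adequate.

f_max ≈ 737 N/mm; NOT adequate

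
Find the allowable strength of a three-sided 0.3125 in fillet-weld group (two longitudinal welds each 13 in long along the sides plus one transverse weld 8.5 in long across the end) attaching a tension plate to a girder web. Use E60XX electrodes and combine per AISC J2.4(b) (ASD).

E60XX → F_EXX = 60 ksi.
t_e = 0.707 × 0.3125 = 0.2209 in.
R_nwl = 0.6 × 60 × 0.2209 × 26 = 206.8 kips (longitudinal, 2 welds).
R_nwt = 0.6 × 60 × 0.2209 × 8.5 = 67.61 kips (transverse, base value).
(i) R_nwl + R_nwt = 274.4 kips; (ii) 0.85 R_nwl + 1.5 R_nwt = 277.2 kips.
R_n = max = 277.2 kips [governs: (ii)]; R_n/Ω = 138.6 kips.

R_n/Ω ≈ 139 kips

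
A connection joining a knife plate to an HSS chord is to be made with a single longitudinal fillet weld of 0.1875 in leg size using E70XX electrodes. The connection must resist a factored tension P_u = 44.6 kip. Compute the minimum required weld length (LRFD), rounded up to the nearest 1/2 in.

E70XX → F_EXX = 70 ksi.
Throat t_e = 0.707 × 0.1875 = 0.1326 in.
φr_n = 0.75 × 0.6 × 70 × 0.1326 = 4.176 kip/in.
L_req = P_u / φr_n = 44.6 / 4.176 = 10.68 in total.
Round up → use L = 11 in.

L = 11 in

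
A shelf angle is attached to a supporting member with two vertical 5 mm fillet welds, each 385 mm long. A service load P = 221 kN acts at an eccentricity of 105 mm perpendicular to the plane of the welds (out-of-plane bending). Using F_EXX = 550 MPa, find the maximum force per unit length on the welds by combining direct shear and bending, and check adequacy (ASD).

f_max ≈ 550 N/mm; adequate

L_w = 2 × 385 = 770 mm; section modulus (unit throat) S = 2 × L²/6 = 49410 mm².
Direct shear f_v = P/L_w = 221×10³/770 = 287 N/mm.
Moment M = P × e = 221×10³ × 105 = 23205000 N·mm; bending f_b = M/S = 469.7 N/mm.
f_max = √(f_v² + f_b²) = √(287² + 469.7²) = 550.4 N/mm.
r_n/Ω = (1/2.0) × 0.6 × 550 × (0.707 × 5) = 583.3 N/mm → adequate.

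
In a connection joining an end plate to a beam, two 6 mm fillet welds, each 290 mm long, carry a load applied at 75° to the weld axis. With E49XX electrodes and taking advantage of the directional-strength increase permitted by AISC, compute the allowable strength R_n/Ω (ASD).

E49XX → F_EXX = 490 MPa.
t_e = 0.707 × 6 = 4.242 mm; A_we = 4.242 × 580 = 2460 mm².
Directional factor: 1.0 + 0.5 sin^1.5(75°) = 1.475.
F_nw = 0.6 × 490 × 1.475 = 433.6 MPa.
R_n/Ω = (433.6 × 2460) / 2.0 × 10⁻³ = 533.3 kN.

R_n/Ω ≈ 533 kN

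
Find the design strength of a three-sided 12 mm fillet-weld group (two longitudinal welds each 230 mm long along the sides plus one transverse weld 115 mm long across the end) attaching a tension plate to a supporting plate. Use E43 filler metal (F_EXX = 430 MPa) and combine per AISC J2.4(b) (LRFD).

φR_n ≈ 944 kN

t_e = 0.707 × 12 = 8.484 mm.
R_nwl = 0.6 × 430 × 8.484 × 460 × 10⁻³ = 1007 kN (longitudinal, 2 welds).
R_nwt = 0.6 × 430 × 8.484 × 115 × 10⁻³ = 251.7 kN (transverse, base value).
(i) R_nwl + R_nwt = 1259 kN; (ii) 0.85 R_nwl + 1.5 R_nwt = 1233 kN.
R_n = max = 1259 kN [governs: (i)]; φR_n = 944 kN.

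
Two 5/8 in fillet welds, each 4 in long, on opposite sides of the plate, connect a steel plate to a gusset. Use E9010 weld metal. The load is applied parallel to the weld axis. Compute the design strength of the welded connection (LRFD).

φR_n ≈ 143 kip

E90XX → F_EXX = 90 ksi.
Effective throat t_e = 0.707 × 0.625 = 0.4419 in.
Total length L = 8 in; A_we = 0.4419 × 8 = 3.535 in².
F_nw = 0.6 F_EXX = 0.6 × 90 = 54 ksi.
φR_n = 0.75 × 54 × 3.535 = 143.2 kip.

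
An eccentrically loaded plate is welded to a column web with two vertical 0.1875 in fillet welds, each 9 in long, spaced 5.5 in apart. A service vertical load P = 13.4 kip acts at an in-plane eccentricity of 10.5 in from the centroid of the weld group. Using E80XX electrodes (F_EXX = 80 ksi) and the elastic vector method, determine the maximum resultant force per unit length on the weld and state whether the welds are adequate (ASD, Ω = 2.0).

f_max ≈ 3.33 kip/in; NOT adequate

Total weld length L_w = 18 in. Treat welds as unit-width lines.
Polar moment about centroid: J = 2[d³/12 + d(b/2)²] = 2[9³/12 + 9×2.75²] = 257.6 in³.
Direct shear f_v = P/L_w = 13.4 / 18 = 0.7444 kip/in (vertical).
Torsion M = P·e = 13.4 × 10.5 = 140.7 kip·in.
Critical point at (x, y) = (2.75, 4.5) from centroid. f_tx = M·y/J = 2.458 kip/in; f_ty = M·x/J = 1.502 kip/in.
Resultant f_max = √[f_tx² + (f_v + f_ty)²] = √[2.458² + (0.7444 + 1.502)²] = 3.33 kip/in.
Capacity per unit length: r_n/Ω = (1/2.0) × 0.6 × 80 × (0.707 × 0.1875) = 3.181 kip/in.
3.33 > 3.181 → NOT adequate.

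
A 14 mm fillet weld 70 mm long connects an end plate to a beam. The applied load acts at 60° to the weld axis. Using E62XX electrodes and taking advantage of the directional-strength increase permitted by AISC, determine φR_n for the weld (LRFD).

E62XX → F_EXX = 620 MPa.
t_e = 0.707 × 14 = 9.898 mm; A_we = 9.898 × 70 = 692.9 mm².
Directional factor: 1.0 + 0.5 sin^1.5(60°) = 1.403.
F_nw = 0.6 × 620 × 1.403 = 521.9 MPa.
φR_n = 0.75 × 521.9 × 692.9 × 10⁻³ = 271.2 kN.

φR_n ≈ 271 kN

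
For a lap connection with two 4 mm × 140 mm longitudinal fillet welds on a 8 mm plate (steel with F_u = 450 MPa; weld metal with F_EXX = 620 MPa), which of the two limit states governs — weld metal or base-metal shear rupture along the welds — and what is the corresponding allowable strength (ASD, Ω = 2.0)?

t_e = 0.707 × 4 = 2.828 mm; L = 280 mm.
Weld metal: R_n/Ω = (1/2.0) × 0.6 × 620 × 2.828 × 280 × 10⁻³ = 147.3 kN.
Base metal (shear rupture): R_n/Ω = (1/2.0) × 0.6 × 450 × 8 × 280 × 10⁻³ = 302.4 kN.
Governing: weld metal.

R_n/Ω ≈ 147 kN (weld metal governs)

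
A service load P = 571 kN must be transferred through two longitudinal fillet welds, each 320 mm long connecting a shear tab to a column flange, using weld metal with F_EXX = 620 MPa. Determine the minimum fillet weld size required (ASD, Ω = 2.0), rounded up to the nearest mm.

w = 7 mm

Total weld length L = 640 mm.
Required throat t_e = P × Ω / (0.6 F_EXX × L) = 571 × 2.0 / (0.6 × 620 × 640 × 10⁻³) = 4.797 mm.
Required leg w = t_e / 0.707 = 6.785 mm → use 7 mm.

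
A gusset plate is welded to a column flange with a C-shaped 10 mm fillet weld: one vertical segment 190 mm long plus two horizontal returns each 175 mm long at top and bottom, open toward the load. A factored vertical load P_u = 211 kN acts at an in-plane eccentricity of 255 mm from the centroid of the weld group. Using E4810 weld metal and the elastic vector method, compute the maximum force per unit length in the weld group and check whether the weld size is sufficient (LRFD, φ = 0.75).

E48XX → F_EXX = 480 MPa.
Total weld length L_w = 540 mm. Treat welds as unit-width lines.
Centroid: x̄ = 2×175×87.5 / 540 = 56.71 mm from the vertical weld.
Polar moment about centroid: J = I_x + I_y = [190³/12 + 2×175×95²] + [190×56.71² + 2(175³/12 + 175×30.79²)] = 5566000 mm³.
Direct shear f_v = P/L_w = 211×10³ / 540 = 390.7 N/mm (vertical).
Torsion M = P·e = 211×10³ × 255 = 53805000 N·mm.
Critical point at (x, y) = (118.3, 95) from centroid. f_tx = M·y/J = 918.3 N/mm; f_ty = M·x/J = 1143 N/mm.
Resultant f_max = √[f_tx² + (f_v + f_ty)²] = √[918.3² + (390.7 + 1143)²] = 1788 N/mm.
Capacity per unit length: φr_n = 0.75 × 0.6 × 480 × (0.707 × 10) = 1527 N/mm.
1788 > 1527 → NOT adequate.

f_max ≈ 1790 N/mm; NOT adequate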